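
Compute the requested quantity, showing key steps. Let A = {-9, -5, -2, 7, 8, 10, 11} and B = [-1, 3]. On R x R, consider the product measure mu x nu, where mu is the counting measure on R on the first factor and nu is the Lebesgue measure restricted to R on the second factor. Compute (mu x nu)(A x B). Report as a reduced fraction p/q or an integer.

For a measurable rectangle A x B, the product measure satisfies
  (mu x nu)(A x B) = mu(A) * nu(B).
  mu(A) = 7.
  nu(B) = 4.
  (mu x nu)(A x B) = 7 * 4 = 28.

28


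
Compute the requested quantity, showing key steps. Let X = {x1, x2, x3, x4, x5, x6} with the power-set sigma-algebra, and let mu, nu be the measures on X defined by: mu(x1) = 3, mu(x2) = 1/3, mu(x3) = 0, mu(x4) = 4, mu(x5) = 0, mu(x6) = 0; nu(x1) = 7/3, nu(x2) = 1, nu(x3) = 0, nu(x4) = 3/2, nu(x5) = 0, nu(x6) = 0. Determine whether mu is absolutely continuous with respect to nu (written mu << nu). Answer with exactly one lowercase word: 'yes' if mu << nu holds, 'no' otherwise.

mu << nu means: every nu-null measurable set is also mu-null; equivalently, for every atom x, if nu({x}) = 0 then mu({x}) = 0.
Checking each atom:
  x1: nu = 7/3 > 0 -> no constraint.
  x2: nu = 1 > 0 -> no constraint.
  x3: nu = 0, mu = 0 -> consistent with mu << nu.
  x4: nu = 3/2 > 0 -> no constraint.
  x5: nu = 0, mu = 0 -> consistent with mu << nu.
  x6: nu = 0, mu = 0 -> consistent with mu << nu.
No atom violates the condition. Therefore mu << nu.

yes


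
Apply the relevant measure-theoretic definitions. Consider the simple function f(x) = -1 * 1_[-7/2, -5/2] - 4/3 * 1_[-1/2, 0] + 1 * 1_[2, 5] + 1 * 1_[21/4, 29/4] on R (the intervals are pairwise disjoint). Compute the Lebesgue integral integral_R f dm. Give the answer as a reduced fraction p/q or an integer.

For a simple function f = sum_i c_i * 1_{A_i} with disjoint A_i,
  integral f dm = sum_i c_i * m(A_i).
Lengths of the A_i:
  m(A_1) = -5/2 - (-7/2) = 1.
  m(A_2) = 0 - (-1/2) = 1/2.
  m(A_3) = 5 - 2 = 3.
  m(A_4) = 29/4 - 21/4 = 2.
Contributions c_i * m(A_i):
  (-1) * (1) = -1.
  (-4/3) * (1/2) = -2/3.
  (1) * (3) = 3.
  (1) * (2) = 2.
Total: -1 - 2/3 + 3 + 2 = 10/3.

10/3


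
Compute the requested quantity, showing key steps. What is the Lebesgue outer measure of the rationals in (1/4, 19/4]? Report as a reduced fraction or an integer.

The set Q cap (1/4, 19/4] is countable (a subset of the countable set Q). Lebesgue outer measure of any countable set is 0: each singleton {q} has m*({q}) = 0, and by countable subadditivity m*(union_k {q_k}) <= sum_k m*({q_k}) = sum_k 0 = 0. The reverse inequality m*(E) >= 0 is automatic. So m*(Q cap (1/4, 19/4]) = 0.

0


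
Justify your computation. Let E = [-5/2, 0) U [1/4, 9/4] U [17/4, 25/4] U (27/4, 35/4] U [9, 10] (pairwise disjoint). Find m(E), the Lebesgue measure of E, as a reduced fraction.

For pairwise disjoint intervals, m(union_i I_i) = sum_i m(I_i),
and m is invariant under swapping open/closed endpoints (single points have measure 0).
So m(E) = sum_i (b_i - a_i).
  I_1 has length 0 - (-5/2) = 5/2.
  I_2 has length 9/4 - 1/4 = 2.
  I_3 has length 25/4 - 17/4 = 2.
  I_4 has length 35/4 - 27/4 = 2.
  I_5 has length 10 - 9 = 1.
Summing:
  m(E) = 5/2 + 2 + 2 + 2 + 1 = 19/2.

19/2


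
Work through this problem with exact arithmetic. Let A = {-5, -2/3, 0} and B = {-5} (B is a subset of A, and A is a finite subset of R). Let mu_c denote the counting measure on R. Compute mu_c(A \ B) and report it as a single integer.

Counting measure assigns mu_c(E) = |E| (number of elements) when E is finite. For B subset A, A \ B is the set of elements of A not in B, so |A \ B| = |A| - |B|.
|A| = 3, |B| = 1, so mu_c(A \ B) = 3 - 1 = 2.

2


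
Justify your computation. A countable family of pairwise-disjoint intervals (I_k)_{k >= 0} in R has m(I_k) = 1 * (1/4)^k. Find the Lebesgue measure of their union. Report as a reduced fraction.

By countable additivity of the Lebesgue measure on pairwise disjoint measurable sets,
  m(union_{k >= 0} I_k) = sum_{k >= 0} m(I_k) = sum_{k >= 0} a * r^k,
  with a = 1 and r = 1/4.
Since 0 < r = 1/4 < 1, the geometric series converges:
  sum_{k >= 0} a * r^k = a / (1 - r).
  = 1 / (1 - 1/4)
  = 1 / (3/4)
  = 4/3.

4/3


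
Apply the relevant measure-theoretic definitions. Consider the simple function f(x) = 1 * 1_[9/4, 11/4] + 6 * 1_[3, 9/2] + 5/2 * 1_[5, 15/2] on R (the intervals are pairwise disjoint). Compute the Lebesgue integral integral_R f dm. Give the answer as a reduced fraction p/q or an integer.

For a simple function f = sum_i c_i * 1_{A_i} with disjoint A_i,
  integral f dm = sum_i c_i * m(A_i).
Lengths of the A_i:
  m(A_1) = 11/4 - 9/4 = 1/2.
  m(A_2) = 9/2 - 3 = 3/2.
  m(A_3) = 15/2 - 5 = 5/2.
Contributions c_i * m(A_i):
  (1) * (1/2) = 1/2.
  (6) * (3/2) = 9.
  (5/2) * (5/2) = 25/4.
Total: 1/2 + 9 + 25/4 = 63/4.

63/4


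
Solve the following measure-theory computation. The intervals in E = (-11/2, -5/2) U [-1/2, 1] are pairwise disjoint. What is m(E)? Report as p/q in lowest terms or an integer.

For pairwise disjoint intervals, m(union_i I_i) = sum_i m(I_i),
and m is invariant under swapping open/closed endpoints (single points have measure 0).
So m(E) = sum_i (b_i - a_i).
  I_1 has length -5/2 - (-11/2) = 3.
  I_2 has length 1 - (-1/2) = 3/2.
Summing:
  m(E) = 3 + 3/2 = 9/2.

9/2


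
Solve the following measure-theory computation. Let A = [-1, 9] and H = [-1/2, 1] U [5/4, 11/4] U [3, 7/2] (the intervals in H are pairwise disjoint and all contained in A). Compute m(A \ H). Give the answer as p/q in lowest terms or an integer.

The ambient interval has length m(A) = 9 - (-1) = 10.
Since the holes are disjoint and sit inside A, by finite additivity
  m(H) = sum_i (b_i - a_i), and m(A \ H) = m(A) - m(H).
Computing the hole measures:
  m(H_1) = 1 - (-1/2) = 3/2.
  m(H_2) = 11/4 - 5/4 = 3/2.
  m(H_3) = 7/2 - 3 = 1/2.
Summed: m(H) = 3/2 + 3/2 + 1/2 = 7/2.
So m(A \ H) = 10 - 7/2 = 13/2.

13/2


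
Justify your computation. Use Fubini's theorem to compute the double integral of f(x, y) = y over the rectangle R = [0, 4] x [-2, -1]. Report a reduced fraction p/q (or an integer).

f(x, y) is a tensor product of a function of x and a function of y, and both factors are bounded continuous (hence Lebesgue integrable) on the rectangle, so Fubini's theorem applies:
  integral_R f d(m x m) = (integral_a1^b1 1 dx) * (integral_a2^b2 y dy).
Inner integral in x: integral_{0}^{4} 1 dx = (4^1 - 0^1)/1
  = 4.
Inner integral in y: integral_{-2}^{-1} y dy = ((-1)^2 - (-2)^2)/2
  = -3/2.
Product: (4) * (-3/2) = -6.

-6


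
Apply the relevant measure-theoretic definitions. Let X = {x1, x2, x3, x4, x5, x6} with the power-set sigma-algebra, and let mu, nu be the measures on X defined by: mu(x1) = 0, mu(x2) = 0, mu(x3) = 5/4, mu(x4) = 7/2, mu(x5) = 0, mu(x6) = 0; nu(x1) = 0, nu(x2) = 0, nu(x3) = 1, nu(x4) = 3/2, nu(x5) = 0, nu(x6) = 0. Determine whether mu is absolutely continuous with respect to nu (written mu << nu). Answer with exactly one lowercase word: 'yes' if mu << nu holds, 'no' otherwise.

mu << nu means: every nu-null measurable set is also mu-null; equivalently, for every atom x, if nu({x}) = 0 then mu({x}) = 0.
Checking each atom:
  x1: nu = 0, mu = 0 -> consistent with mu << nu.
  x2: nu = 0, mu = 0 -> consistent with mu << nu.
  x3: nu = 1 > 0 -> no constraint.
  x4: nu = 3/2 > 0 -> no constraint.
  x5: nu = 0, mu = 0 -> consistent with mu << nu.
  x6: nu = 0, mu = 0 -> consistent with mu << nu.
No atom violates the condition. Therefore mu << nu.

yes


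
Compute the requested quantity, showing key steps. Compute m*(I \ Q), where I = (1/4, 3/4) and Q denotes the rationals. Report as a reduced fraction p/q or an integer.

The interval I = (1/4, 3/4) has m(I) = 3/4 - 1/4 = 1/2 (endpoints are measure-zero, so open/closed/half-open agree). Write I = (I cap Q) u (I \ Q). The rationals in I are countable, so m*(I cap Q) = 0 (cover each rational by intervals whose total length is arbitrarily small). By countable subadditivity m*(I) <= m*(I cap Q) + m*(I \ Q), hence m*(I \ Q) >= m(I) = 1/2. The reverse inequality m*(I \ Q) <= m*(I) = 1/2 is trivial since (I \ Q) is a subset of I. Therefore m*(I \ Q) = 1/2.

1/2


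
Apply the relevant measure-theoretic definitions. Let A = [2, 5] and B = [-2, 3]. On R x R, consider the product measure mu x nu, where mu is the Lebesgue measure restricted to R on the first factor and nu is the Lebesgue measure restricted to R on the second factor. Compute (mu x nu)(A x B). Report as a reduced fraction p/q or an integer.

For a measurable rectangle A x B, the product measure satisfies
  (mu x nu)(A x B) = mu(A) * nu(B).
  mu(A) = 3.
  nu(B) = 5.
  (mu x nu)(A x B) = 3 * 5 = 15.

15


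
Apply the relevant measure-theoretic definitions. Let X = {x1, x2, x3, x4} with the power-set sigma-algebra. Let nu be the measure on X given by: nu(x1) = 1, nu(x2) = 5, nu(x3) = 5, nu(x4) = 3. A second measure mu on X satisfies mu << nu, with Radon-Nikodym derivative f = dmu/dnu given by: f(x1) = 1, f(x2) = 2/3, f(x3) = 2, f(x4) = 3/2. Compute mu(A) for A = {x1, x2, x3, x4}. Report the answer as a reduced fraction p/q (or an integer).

By the defining property of the Radon-Nikodym derivative, for every measurable set A,
  mu(A) = integral_A f dnu.
Since nu is a discrete measure concentrated on the atoms of X, the integral over A reduces to the sum
  mu(A) = sum_{x in A} f(x) * nu({x}).
Computing each term:
  x1: f(x1) * nu(x1) = 1 * 1 = 1.
  x2: f(x2) * nu(x2) = 2/3 * 5 = 10/3.
  x3: f(x3) * nu(x3) = 2 * 5 = 10.
  x4: f(x4) * nu(x4) = 3/2 * 3 = 9/2.
Summing: mu(A) = 1 + 10/3 + 10 + 9/2 = 113/6.

113/6


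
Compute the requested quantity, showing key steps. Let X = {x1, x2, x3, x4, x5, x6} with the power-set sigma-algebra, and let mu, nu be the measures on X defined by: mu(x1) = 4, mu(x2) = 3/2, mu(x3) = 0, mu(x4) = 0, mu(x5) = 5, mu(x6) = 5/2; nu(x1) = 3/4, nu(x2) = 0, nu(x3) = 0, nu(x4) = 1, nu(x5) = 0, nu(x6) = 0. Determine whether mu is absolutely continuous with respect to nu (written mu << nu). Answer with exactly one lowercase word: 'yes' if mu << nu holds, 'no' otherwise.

mu << nu means: every nu-null measurable set is also mu-null; equivalently, for every atom x, if nu({x}) = 0 then mu({x}) = 0.
Checking each atom:
  x1: nu = 3/4 > 0 -> no constraint.
  x2: nu = 0, mu = 3/2 > 0 -> violates mu << nu.
  x3: nu = 0, mu = 0 -> consistent with mu << nu.
  x4: nu = 1 > 0 -> no constraint.
  x5: nu = 0, mu = 5 > 0 -> violates mu << nu.
  x6: nu = 0, mu = 5/2 > 0 -> violates mu << nu.
The atom(s) x2, x5, x6 violate the condition (nu = 0 but mu > 0). Therefore mu is NOT absolutely continuous w.r.t. nu.

no


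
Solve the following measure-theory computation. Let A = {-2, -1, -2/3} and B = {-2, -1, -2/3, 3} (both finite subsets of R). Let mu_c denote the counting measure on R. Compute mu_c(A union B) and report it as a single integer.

Counting measure on a finite set equals cardinality. By inclusion-exclusion, |A union B| = |A| + |B| - |A cap B|.
|A| = 3, |B| = 4, |A cap B| = 3.
So mu_c(A union B) = 3 + 4 - 3 = 4.

4


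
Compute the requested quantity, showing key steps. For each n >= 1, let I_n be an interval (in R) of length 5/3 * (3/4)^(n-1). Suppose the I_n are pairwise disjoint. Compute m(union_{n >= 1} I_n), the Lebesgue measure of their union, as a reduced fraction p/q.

By countable additivity of the Lebesgue measure on pairwise disjoint measurable sets,
  m(union_{n >= 1} I_n) = sum_{n >= 1} m(I_n) = sum_{n >= 1} a * r^(n-1),
  with a = 5/3 and r = 3/4.
Since 0 < r = 3/4 < 1, the geometric series converges:
  sum_{n >= 1} a * r^(n-1) = a / (1 - r).
  = 5/3 / (1 - 3/4)
  = 5/3 / (1/4)
  = 20/3.

20/3


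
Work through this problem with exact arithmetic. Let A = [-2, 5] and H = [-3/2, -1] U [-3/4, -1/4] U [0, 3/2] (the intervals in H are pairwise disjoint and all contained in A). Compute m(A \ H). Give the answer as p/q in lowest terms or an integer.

The ambient interval has length m(A) = 5 - (-2) = 7.
Since the holes are disjoint and sit inside A, by finite additivity
  m(H) = sum_i (b_i - a_i), and m(A \ H) = m(A) - m(H).
Computing the hole measures:
  m(H_1) = -1 - (-3/2) = 1/2.
  m(H_2) = -1/4 - (-3/4) = 1/2.
  m(H_3) = 3/2 - 0 = 3/2.
Summed: m(H) = 1/2 + 1/2 + 3/2 = 5/2.
So m(A \ H) = 7 - 5/2 = 9/2.

9/2


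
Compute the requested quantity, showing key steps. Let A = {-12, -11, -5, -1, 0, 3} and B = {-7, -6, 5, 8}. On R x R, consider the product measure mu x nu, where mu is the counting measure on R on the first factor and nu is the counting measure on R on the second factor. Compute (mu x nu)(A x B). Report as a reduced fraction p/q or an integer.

For a measurable rectangle A x B, the product measure satisfies
  (mu x nu)(A x B) = mu(A) * nu(B).
  mu(A) = 6.
  nu(B) = 4.
  (mu x nu)(A x B) = 6 * 4 = 24.

24


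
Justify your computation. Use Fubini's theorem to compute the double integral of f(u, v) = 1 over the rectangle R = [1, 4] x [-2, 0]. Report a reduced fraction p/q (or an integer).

f(u, v) is a tensor product of a function of u and a function of v, and both factors are bounded continuous (hence Lebesgue integrable) on the rectangle, so Fubini's theorem applies:
  integral_R f d(m x m) = (integral_a1^b1 1 du) * (integral_a2^b2 1 dv).
Inner integral in u: integral_{1}^{4} 1 du = (4^1 - 1^1)/1
  = 3.
Inner integral in v: integral_{-2}^{0} 1 dv = (0^1 - (-2)^1)/1
  = 2.
Product: (3) * (2) = 6.

6


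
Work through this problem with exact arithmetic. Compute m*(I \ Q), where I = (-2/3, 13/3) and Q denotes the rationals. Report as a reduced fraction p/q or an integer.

The interval I = (-2/3, 13/3) has m(I) = 13/3 - (-2/3) = 5 (endpoints are measure-zero, so open/closed/half-open agree). Write I = (I cap Q) u (I \ Q). The rationals in I are countable, so m*(I cap Q) = 0 (cover each rational by intervals whose total length is arbitrarily small). By countable subadditivity m*(I) <= m*(I cap Q) + m*(I \ Q), hence m*(I \ Q) >= m(I) = 5. The reverse inequality m*(I \ Q) <= m*(I) = 5 is trivial since (I \ Q) is a subset of I. Therefore m*(I \ Q) = 5.

5


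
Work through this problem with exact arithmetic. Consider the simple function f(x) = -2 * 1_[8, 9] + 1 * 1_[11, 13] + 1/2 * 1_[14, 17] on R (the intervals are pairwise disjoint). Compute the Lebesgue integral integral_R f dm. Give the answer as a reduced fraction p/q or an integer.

For a simple function f = sum_i c_i * 1_{A_i} with disjoint A_i,
  integral f dm = sum_i c_i * m(A_i).
Lengths of the A_i:
  m(A_1) = 9 - 8 = 1.
  m(A_2) = 13 - 11 = 2.
  m(A_3) = 17 - 14 = 3.
Contributions c_i * m(A_i):
  (-2) * (1) = -2.
  (1) * (2) = 2.
  (1/2) * (3) = 3/2.
Total: -2 + 2 + 3/2 = 3/2.

3/2


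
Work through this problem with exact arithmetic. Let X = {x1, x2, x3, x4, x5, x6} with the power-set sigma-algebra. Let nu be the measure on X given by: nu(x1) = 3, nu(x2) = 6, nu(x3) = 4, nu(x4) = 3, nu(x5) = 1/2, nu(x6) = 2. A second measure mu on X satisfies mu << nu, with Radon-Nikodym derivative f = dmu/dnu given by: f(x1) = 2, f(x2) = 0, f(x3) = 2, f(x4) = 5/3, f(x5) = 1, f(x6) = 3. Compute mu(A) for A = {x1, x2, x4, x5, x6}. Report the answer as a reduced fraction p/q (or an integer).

By the defining property of the Radon-Nikodym derivative, for every measurable set A,
  mu(A) = integral_A f dnu.
Since nu is a discrete measure concentrated on the atoms of X, the integral over A reduces to the sum
  mu(A) = sum_{x in A} f(x) * nu({x}).
Computing each term:
  x1: f(x1) * nu(x1) = 2 * 3 = 6.
  x2: f(x2) * nu(x2) = 0 * 6 = 0.
  x4: f(x4) * nu(x4) = 5/3 * 3 = 5.
  x5: f(x5) * nu(x5) = 1 * 1/2 = 1/2.
  x6: f(x6) * nu(x6) = 3 * 2 = 6.
Summing: mu(A) = 6 + 0 + 5 + 1/2 + 6 = 35/2.

35/2


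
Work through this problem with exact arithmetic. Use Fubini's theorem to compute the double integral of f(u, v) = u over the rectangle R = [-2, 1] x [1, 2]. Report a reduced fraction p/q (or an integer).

f(u, v) is a tensor product of a function of u and a function of v, and both factors are bounded continuous (hence Lebesgue integrable) on the rectangle, so Fubini's theorem applies:
  integral_R f d(m x m) = (integral_a1^b1 u du) * (integral_a2^b2 1 dv).
Inner integral in u: integral_{-2}^{1} u du = (1^2 - (-2)^2)/2
  = -3/2.
Inner integral in v: integral_{1}^{2} 1 dv = (2^1 - 1^1)/1
  = 1.
Product: (-3/2) * (1) = -3/2.

-3/2


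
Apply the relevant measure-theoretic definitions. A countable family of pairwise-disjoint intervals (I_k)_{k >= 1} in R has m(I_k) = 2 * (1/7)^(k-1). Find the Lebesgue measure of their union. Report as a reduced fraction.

By countable additivity of the Lebesgue measure on pairwise disjoint measurable sets,
  m(union_{k >= 1} I_k) = sum_{k >= 1} m(I_k) = sum_{k >= 1} a * r^(k-1),
  with a = 2 and r = 1/7.
Since 0 < r = 1/7 < 1, the geometric series converges:
  sum_{k >= 1} a * r^(k-1) = a / (1 - r).
  = 2 / (1 - 1/7)
  = 2 / (6/7)
  = 7/3.

7/3


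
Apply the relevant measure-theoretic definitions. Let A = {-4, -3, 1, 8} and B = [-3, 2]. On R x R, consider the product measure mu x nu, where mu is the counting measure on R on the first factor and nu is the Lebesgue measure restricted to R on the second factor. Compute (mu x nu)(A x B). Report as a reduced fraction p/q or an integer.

For a measurable rectangle A x B, the product measure satisfies
  (mu x nu)(A x B) = mu(A) * nu(B).
  mu(A) = 4.
  nu(B) = 5.
  (mu x nu)(A x B) = 4 * 5 = 20.

20


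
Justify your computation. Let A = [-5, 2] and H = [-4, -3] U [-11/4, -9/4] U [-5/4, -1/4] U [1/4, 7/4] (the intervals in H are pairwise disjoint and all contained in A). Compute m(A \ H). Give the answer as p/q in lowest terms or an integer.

The ambient interval has length m(A) = 2 - (-5) = 7.
Since the holes are disjoint and sit inside A, by finite additivity
  m(H) = sum_i (b_i - a_i), and m(A \ H) = m(A) - m(H).
Computing the hole measures:
  m(H_1) = -3 - (-4) = 1.
  m(H_2) = -9/4 - (-11/4) = 1/2.
  m(H_3) = -1/4 - (-5/4) = 1.
  m(H_4) = 7/4 - 1/4 = 3/2.
Summed: m(H) = 1 + 1/2 + 1 + 3/2 = 4.
So m(A \ H) = 7 - 4 = 3.

3


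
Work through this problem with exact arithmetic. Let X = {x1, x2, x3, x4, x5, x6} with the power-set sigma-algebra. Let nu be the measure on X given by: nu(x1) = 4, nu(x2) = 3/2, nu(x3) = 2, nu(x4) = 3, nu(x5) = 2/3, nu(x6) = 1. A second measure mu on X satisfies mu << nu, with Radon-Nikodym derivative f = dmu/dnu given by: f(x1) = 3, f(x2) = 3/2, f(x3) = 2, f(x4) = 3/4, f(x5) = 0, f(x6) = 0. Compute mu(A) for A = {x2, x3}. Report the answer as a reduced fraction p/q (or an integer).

By the defining property of the Radon-Nikodym derivative, for every measurable set A,
  mu(A) = integral_A f dnu.
Since nu is a discrete measure concentrated on the atoms of X, the integral over A reduces to the sum
  mu(A) = sum_{x in A} f(x) * nu({x}).
Computing each term:
  x2: f(x2) * nu(x2) = 3/2 * 3/2 = 9/4.
  x3: f(x3) * nu(x3) = 2 * 2 = 4.
Summing: mu(A) = 9/4 + 4 = 25/4.

25/4


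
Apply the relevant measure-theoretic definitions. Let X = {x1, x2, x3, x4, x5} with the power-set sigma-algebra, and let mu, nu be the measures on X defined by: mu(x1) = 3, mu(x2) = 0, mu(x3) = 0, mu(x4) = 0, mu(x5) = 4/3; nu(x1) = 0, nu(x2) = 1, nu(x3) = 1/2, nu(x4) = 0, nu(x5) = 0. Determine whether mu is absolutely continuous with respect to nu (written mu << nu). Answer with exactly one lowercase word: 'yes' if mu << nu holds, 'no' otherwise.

mu << nu means: every nu-null measurable set is also mu-null; equivalently, for every atom x, if nu({x}) = 0 then mu({x}) = 0.
Checking each atom:
  x1: nu = 0, mu = 3 > 0 -> violates mu << nu.
  x2: nu = 1 > 0 -> no constraint.
  x3: nu = 1/2 > 0 -> no constraint.
  x4: nu = 0, mu = 0 -> consistent with mu << nu.
  x5: nu = 0, mu = 4/3 > 0 -> violates mu << nu.
The atom(s) x1, x5 violate the condition (nu = 0 but mu > 0). Therefore mu is NOT absolutely continuous w.r.t. nu.

no


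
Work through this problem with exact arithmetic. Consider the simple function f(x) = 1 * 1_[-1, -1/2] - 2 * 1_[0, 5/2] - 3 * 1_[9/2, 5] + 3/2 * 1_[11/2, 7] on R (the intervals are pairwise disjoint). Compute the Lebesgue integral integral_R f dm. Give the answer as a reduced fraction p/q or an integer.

For a simple function f = sum_i c_i * 1_{A_i} with disjoint A_i,
  integral f dm = sum_i c_i * m(A_i).
Lengths of the A_i:
  m(A_1) = -1/2 - (-1) = 1/2.
  m(A_2) = 5/2 - 0 = 5/2.
  m(A_3) = 5 - 9/2 = 1/2.
  m(A_4) = 7 - 11/2 = 3/2.
Contributions c_i * m(A_i):
  (1) * (1/2) = 1/2.
  (-2) * (5/2) = -5.
  (-3) * (1/2) = -3/2.
  (3/2) * (3/2) = 9/4.
Total: 1/2 - 5 - 3/2 + 9/4 = -15/4.

-15/4


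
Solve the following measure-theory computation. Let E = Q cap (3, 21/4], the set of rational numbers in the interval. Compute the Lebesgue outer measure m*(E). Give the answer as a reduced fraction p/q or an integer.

The set Q cap (3, 21/4] is countable (a subset of the countable set Q). Lebesgue outer measure of any countable set is 0: each singleton {q} has m*({q}) = 0, and by countable subadditivity m*(union_k {q_k}) <= sum_k m*({q_k}) = sum_k 0 = 0. The reverse inequality m*(E) >= 0 is automatic. So m*(Q cap (3, 21/4]) = 0.

0


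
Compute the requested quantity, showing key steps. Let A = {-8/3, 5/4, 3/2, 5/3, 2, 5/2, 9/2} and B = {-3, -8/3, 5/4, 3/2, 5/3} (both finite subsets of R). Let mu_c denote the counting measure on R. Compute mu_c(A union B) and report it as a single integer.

Counting measure on a finite set equals cardinality. By inclusion-exclusion, |A union B| = |A| + |B| - |A cap B|.
|A| = 7, |B| = 5, |A cap B| = 4.
So mu_c(A union B) = 7 + 5 - 4 = 8.

8


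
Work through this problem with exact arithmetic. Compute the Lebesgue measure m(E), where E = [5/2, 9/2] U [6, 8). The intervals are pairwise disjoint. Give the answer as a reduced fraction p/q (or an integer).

For pairwise disjoint intervals, m(union_i I_i) = sum_i m(I_i),
and m is invariant under swapping open/closed endpoints (single points have measure 0).
So m(E) = sum_i (b_i - a_i).
  I_1 has length 9/2 - 5/2 = 2.
  I_2 has length 8 - 6 = 2.
Summing:
  m(E) = 2 + 2 = 4.

4


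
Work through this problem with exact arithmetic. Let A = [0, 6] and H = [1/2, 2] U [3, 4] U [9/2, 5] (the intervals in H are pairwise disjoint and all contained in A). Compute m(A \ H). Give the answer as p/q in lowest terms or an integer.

The ambient interval has length m(A) = 6 - 0 = 6.
Since the holes are disjoint and sit inside A, by finite additivity
  m(H) = sum_i (b_i - a_i), and m(A \ H) = m(A) - m(H).
Computing the hole measures:
  m(H_1) = 2 - 1/2 = 3/2.
  m(H_2) = 4 - 3 = 1.
  m(H_3) = 5 - 9/2 = 1/2.
Summed: m(H) = 3/2 + 1 + 1/2 = 3.
So m(A \ H) = 6 - 3 = 3.

3


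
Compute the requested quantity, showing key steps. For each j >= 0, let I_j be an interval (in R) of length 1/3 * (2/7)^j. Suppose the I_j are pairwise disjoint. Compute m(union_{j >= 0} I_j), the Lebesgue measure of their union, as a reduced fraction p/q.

By countable additivity of the Lebesgue measure on pairwise disjoint measurable sets,
  m(union_{j >= 0} I_j) = sum_{j >= 0} m(I_j) = sum_{j >= 0} a * r^j,
  with a = 1/3 and r = 2/7.
Since 0 < r = 2/7 < 1, the geometric series converges:
  sum_{j >= 0} a * r^j = a / (1 - r).
  = 1/3 / (1 - 2/7)
  = 1/3 / (5/7)
  = 7/15.

7/15


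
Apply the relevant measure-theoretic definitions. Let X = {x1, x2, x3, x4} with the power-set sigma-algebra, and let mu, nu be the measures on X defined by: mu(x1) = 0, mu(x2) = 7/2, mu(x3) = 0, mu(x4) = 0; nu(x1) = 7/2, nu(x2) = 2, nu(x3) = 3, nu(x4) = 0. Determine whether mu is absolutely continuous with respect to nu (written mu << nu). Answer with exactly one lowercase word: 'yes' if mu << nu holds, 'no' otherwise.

mu << nu means: every nu-null measurable set is also mu-null; equivalently, for every atom x, if nu({x}) = 0 then mu({x}) = 0.
Checking each atom:
  x1: nu = 7/2 > 0 -> no constraint.
  x2: nu = 2 > 0 -> no constraint.
  x3: nu = 3 > 0 -> no constraint.
  x4: nu = 0, mu = 0 -> consistent with mu << nu.
No atom violates the condition. Therefore mu << nu.

yes


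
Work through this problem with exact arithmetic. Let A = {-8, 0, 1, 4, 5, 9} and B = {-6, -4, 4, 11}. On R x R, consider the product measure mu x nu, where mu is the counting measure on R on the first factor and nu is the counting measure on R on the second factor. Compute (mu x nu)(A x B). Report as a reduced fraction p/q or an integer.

For a measurable rectangle A x B, the product measure satisfies
  (mu x nu)(A x B) = mu(A) * nu(B).
  mu(A) = 6.
  nu(B) = 4.
  (mu x nu)(A x B) = 6 * 4 = 24.

24


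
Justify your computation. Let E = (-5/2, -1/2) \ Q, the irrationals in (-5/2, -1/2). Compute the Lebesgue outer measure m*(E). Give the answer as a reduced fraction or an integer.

The interval I = (-5/2, -1/2) has m(I) = -1/2 - (-5/2) = 2 (endpoints are measure-zero, so open/closed/half-open agree). Write I = (I cap Q) u (I \ Q). The rationals in I are countable, so m*(I cap Q) = 0 (cover each rational by intervals whose total length is arbitrarily small). By countable subadditivity m*(I) <= m*(I cap Q) + m*(I \ Q), hence m*(I \ Q) >= m(I) = 2. The reverse inequality m*(I \ Q) <= m*(I) = 2 is trivial since (I \ Q) is a subset of I. Therefore m*(I \ Q) = 2.

2


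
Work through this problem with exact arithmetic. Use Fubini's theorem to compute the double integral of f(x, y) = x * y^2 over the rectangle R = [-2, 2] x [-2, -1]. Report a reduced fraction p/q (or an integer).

f(x, y) is a tensor product of a function of x and a function of y, and both factors are bounded continuous (hence Lebesgue integrable) on the rectangle, so Fubini's theorem applies:
  integral_R f d(m x m) = (integral_a1^b1 x dx) * (integral_a2^b2 y^2 dy).
Inner integral in x: integral_{-2}^{2} x dx = (2^2 - (-2)^2)/2
  = 0.
Inner integral in y: integral_{-2}^{-1} y^2 dy = ((-1)^3 - (-2)^3)/3
  = 7/3.
Product: (0) * (7/3) = 0.

0


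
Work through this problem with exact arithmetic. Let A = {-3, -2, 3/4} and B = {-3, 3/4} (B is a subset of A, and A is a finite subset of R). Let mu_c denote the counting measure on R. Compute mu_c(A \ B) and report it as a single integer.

Counting measure assigns mu_c(E) = |E| (number of elements) when E is finite. For B subset A, A \ B is the set of elements of A not in B, so |A \ B| = |A| - |B|.
|A| = 3, |B| = 2, so mu_c(A \ B) = 3 - 2 = 1.

1


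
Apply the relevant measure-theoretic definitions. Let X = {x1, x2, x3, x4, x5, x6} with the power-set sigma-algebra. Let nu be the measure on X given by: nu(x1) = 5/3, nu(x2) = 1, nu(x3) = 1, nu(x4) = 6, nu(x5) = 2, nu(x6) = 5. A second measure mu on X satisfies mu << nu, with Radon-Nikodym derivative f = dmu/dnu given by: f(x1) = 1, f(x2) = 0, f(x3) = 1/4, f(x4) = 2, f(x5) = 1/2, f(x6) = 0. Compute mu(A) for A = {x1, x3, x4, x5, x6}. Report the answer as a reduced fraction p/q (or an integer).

By the defining property of the Radon-Nikodym derivative, for every measurable set A,
  mu(A) = integral_A f dnu.
Since nu is a discrete measure concentrated on the atoms of X, the integral over A reduces to the sum
  mu(A) = sum_{x in A} f(x) * nu({x}).
Computing each term:
  x1: f(x1) * nu(x1) = 1 * 5/3 = 5/3.
  x3: f(x3) * nu(x3) = 1/4 * 1 = 1/4.
  x4: f(x4) * nu(x4) = 2 * 6 = 12.
  x5: f(x5) * nu(x5) = 1/2 * 2 = 1.
  x6: f(x6) * nu(x6) = 0 * 5 = 0.
Summing: mu(A) = 5/3 + 1/4 + 12 + 1 + 0 = 179/12.

179/12


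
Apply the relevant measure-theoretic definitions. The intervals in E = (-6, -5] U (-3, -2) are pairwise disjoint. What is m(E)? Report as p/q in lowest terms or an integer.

For pairwise disjoint intervals, m(union_i I_i) = sum_i m(I_i),
and m is invariant under swapping open/closed endpoints (single points have measure 0).
So m(E) = sum_i (b_i - a_i).
  I_1 has length -5 - (-6) = 1.
  I_2 has length -2 - (-3) = 1.
Summing:
  m(E) = 1 + 1 = 2.

2


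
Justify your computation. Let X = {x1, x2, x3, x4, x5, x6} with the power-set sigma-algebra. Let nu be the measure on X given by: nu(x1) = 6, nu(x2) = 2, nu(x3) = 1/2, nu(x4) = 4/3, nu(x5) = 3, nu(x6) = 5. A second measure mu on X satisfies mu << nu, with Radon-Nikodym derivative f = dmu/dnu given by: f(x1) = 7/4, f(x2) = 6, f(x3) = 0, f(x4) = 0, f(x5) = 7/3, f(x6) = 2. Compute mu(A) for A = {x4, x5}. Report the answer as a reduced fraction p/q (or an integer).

By the defining property of the Radon-Nikodym derivative, for every measurable set A,
  mu(A) = integral_A f dnu.
Since nu is a discrete measure concentrated on the atoms of X, the integral over A reduces to the sum
  mu(A) = sum_{x in A} f(x) * nu({x}).
Computing each term:
  x4: f(x4) * nu(x4) = 0 * 4/3 = 0.
  x5: f(x5) * nu(x5) = 7/3 * 3 = 7.
Summing: mu(A) = 0 + 7 = 7.

7


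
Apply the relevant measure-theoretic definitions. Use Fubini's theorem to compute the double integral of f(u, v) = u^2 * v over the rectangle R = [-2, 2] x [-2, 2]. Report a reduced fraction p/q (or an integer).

f(u, v) is a tensor product of a function of u and a function of v, and both factors are bounded continuous (hence Lebesgue integrable) on the rectangle, so Fubini's theorem applies:
  integral_R f d(m x m) = (integral_a1^b1 u^2 du) * (integral_a2^b2 v dv).
Inner integral in u: integral_{-2}^{2} u^2 du = (2^3 - (-2)^3)/3
  = 16/3.
Inner integral in v: integral_{-2}^{2} v dv = (2^2 - (-2)^2)/2
  = 0.
Product: (16/3) * (0) = 0.

0


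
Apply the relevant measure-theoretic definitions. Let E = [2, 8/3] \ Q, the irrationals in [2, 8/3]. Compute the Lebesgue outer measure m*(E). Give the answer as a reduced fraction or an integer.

The interval I = [2, 8/3] has m(I) = 8/3 - 2 = 2/3 (endpoints are measure-zero, so open/closed/half-open agree). Write I = (I cap Q) u (I \ Q). The rationals in I are countable, so m*(I cap Q) = 0 (cover each rational by intervals whose total length is arbitrarily small). By countable subadditivity m*(I) <= m*(I cap Q) + m*(I \ Q), hence m*(I \ Q) >= m(I) = 2/3. The reverse inequality m*(I \ Q) <= m*(I) = 2/3 is trivial since (I \ Q) is a subset of I. Therefore m*(I \ Q) = 2/3.

2/3


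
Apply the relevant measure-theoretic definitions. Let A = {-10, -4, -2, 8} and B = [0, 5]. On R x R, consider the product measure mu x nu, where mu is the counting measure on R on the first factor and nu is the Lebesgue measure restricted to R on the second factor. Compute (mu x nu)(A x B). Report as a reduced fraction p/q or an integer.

For a measurable rectangle A x B, the product measure satisfies
  (mu x nu)(A x B) = mu(A) * nu(B).
  mu(A) = 4.
  nu(B) = 5.
  (mu x nu)(A x B) = 4 * 5 = 20.

20


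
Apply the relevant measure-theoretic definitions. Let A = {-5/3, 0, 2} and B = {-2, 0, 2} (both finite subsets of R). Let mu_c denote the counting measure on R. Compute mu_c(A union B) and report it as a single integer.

Counting measure on a finite set equals cardinality. By inclusion-exclusion, |A union B| = |A| + |B| - |A cap B|.
|A| = 3, |B| = 3, |A cap B| = 2.
So mu_c(A union B) = 3 + 3 - 2 = 4.

4


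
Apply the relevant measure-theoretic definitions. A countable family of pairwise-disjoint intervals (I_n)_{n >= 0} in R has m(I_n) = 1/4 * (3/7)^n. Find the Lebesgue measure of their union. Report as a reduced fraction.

By countable additivity of the Lebesgue measure on pairwise disjoint measurable sets,
  m(union_{n >= 0} I_n) = sum_{n >= 0} m(I_n) = sum_{n >= 0} a * r^n,
  with a = 1/4 and r = 3/7.
Since 0 < r = 3/7 < 1, the geometric series converges:
  sum_{n >= 0} a * r^n = a / (1 - r).
  = 1/4 / (1 - 3/7)
  = 1/4 / (4/7)
  = 7/16.

7/16


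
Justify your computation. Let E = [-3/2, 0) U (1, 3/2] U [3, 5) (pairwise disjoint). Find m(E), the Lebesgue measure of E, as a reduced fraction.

For pairwise disjoint intervals, m(union_i I_i) = sum_i m(I_i),
and m is invariant under swapping open/closed endpoints (single points have measure 0).
So m(E) = sum_i (b_i - a_i).
  I_1 has length 0 - (-3/2) = 3/2.
  I_2 has length 3/2 - 1 = 1/2.
  I_3 has length 5 - 3 = 2.
Summing:
  m(E) = 3/2 + 1/2 + 2 = 4.

4


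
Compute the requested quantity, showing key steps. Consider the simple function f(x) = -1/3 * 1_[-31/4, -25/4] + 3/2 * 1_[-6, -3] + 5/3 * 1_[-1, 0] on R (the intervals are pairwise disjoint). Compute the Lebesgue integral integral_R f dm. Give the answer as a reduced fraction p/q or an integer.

For a simple function f = sum_i c_i * 1_{A_i} with disjoint A_i,
  integral f dm = sum_i c_i * m(A_i).
Lengths of the A_i:
  m(A_1) = -25/4 - (-31/4) = 3/2.
  m(A_2) = -3 - (-6) = 3.
  m(A_3) = 0 - (-1) = 1.
Contributions c_i * m(A_i):
  (-1/3) * (3/2) = -1/2.
  (3/2) * (3) = 9/2.
  (5/3) * (1) = 5/3.
Total: -1/2 + 9/2 + 5/3 = 17/3.

17/3


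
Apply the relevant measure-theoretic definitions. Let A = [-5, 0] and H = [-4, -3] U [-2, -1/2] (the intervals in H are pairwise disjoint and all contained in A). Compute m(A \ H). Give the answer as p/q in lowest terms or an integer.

The ambient interval has length m(A) = 0 - (-5) = 5.
Since the holes are disjoint and sit inside A, by finite additivity
  m(H) = sum_i (b_i - a_i), and m(A \ H) = m(A) - m(H).
Computing the hole measures:
  m(H_1) = -3 - (-4) = 1.
  m(H_2) = -1/2 - (-2) = 3/2.
Summed: m(H) = 1 + 3/2 = 5/2.
So m(A \ H) = 5 - 5/2 = 5/2.

5/2


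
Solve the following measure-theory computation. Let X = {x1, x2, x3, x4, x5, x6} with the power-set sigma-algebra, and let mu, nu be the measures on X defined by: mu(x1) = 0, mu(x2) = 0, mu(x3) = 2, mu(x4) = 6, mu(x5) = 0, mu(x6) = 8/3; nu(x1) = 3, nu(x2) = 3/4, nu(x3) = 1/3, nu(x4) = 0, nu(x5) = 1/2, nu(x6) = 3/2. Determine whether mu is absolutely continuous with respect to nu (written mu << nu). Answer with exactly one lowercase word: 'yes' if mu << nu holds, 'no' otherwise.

mu << nu means: every nu-null measurable set is also mu-null; equivalently, for every atom x, if nu({x}) = 0 then mu({x}) = 0.
Checking each atom:
  x1: nu = 3 > 0 -> no constraint.
  x2: nu = 3/4 > 0 -> no constraint.
  x3: nu = 1/3 > 0 -> no constraint.
  x4: nu = 0, mu = 6 > 0 -> violates mu << nu.
  x5: nu = 1/2 > 0 -> no constraint.
  x6: nu = 3/2 > 0 -> no constraint.
The atom(s) x4 violate the condition (nu = 0 but mu > 0). Therefore mu is NOT absolutely continuous w.r.t. nu.

no


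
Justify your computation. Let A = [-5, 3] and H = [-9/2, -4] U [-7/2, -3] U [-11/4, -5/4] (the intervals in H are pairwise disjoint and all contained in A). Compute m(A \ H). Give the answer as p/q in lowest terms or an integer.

The ambient interval has length m(A) = 3 - (-5) = 8.
Since the holes are disjoint and sit inside A, by finite additivity
  m(H) = sum_i (b_i - a_i), and m(A \ H) = m(A) - m(H).
Computing the hole measures:
  m(H_1) = -4 - (-9/2) = 1/2.
  m(H_2) = -3 - (-7/2) = 1/2.
  m(H_3) = -5/4 - (-11/4) = 3/2.
Summed: m(H) = 1/2 + 1/2 + 3/2 = 5/2.
So m(A \ H) = 8 - 5/2 = 11/2.

11/2


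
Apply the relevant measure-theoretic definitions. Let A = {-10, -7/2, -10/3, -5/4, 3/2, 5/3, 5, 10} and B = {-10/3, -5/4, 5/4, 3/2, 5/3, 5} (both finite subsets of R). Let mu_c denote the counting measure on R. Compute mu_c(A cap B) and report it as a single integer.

Counting measure on a finite set equals cardinality. mu_c(A cap B) = |A cap B| (elements appearing in both).
Enumerating the elements of A that also lie in B gives 5 element(s).
So mu_c(A cap B) = 5.

5


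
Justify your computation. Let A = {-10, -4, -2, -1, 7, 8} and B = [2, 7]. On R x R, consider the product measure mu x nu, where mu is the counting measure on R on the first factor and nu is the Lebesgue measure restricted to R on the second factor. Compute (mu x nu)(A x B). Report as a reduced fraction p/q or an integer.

For a measurable rectangle A x B, the product measure satisfies
  (mu x nu)(A x B) = mu(A) * nu(B).
  mu(A) = 6.
  nu(B) = 5.
  (mu x nu)(A x B) = 6 * 5 = 30.

30


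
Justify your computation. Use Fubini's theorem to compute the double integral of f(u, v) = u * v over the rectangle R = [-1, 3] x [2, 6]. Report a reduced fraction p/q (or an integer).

f(u, v) is a tensor product of a function of u and a function of v, and both factors are bounded continuous (hence Lebesgue integrable) on the rectangle, so Fubini's theorem applies:
  integral_R f d(m x m) = (integral_a1^b1 u du) * (integral_a2^b2 v dv).
Inner integral in u: integral_{-1}^{3} u du = (3^2 - (-1)^2)/2
  = 4.
Inner integral in v: integral_{2}^{6} v dv = (6^2 - 2^2)/2
  = 16.
Product: (4) * (16) = 64.

64


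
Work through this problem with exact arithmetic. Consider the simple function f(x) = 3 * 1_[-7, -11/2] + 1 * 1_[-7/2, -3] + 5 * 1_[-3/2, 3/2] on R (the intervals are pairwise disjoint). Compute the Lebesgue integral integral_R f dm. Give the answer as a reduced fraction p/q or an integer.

For a simple function f = sum_i c_i * 1_{A_i} with disjoint A_i,
  integral f dm = sum_i c_i * m(A_i).
Lengths of the A_i:
  m(A_1) = -11/2 - (-7) = 3/2.
  m(A_2) = -3 - (-7/2) = 1/2.
  m(A_3) = 3/2 - (-3/2) = 3.
Contributions c_i * m(A_i):
  (3) * (3/2) = 9/2.
  (1) * (1/2) = 1/2.
  (5) * (3) = 15.
Total: 9/2 + 1/2 + 15 = 20.

20


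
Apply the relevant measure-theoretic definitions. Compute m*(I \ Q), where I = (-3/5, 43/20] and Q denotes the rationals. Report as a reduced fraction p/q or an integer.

The interval I = (-3/5, 43/20] has m(I) = 43/20 - (-3/5) = 11/4 (endpoints are measure-zero, so open/closed/half-open agree). Write I = (I cap Q) u (I \ Q). The rationals in I are countable, so m*(I cap Q) = 0 (cover each rational by intervals whose total length is arbitrarily small). By countable subadditivity m*(I) <= m*(I cap Q) + m*(I \ Q), hence m*(I \ Q) >= m(I) = 11/4. The reverse inequality m*(I \ Q) <= m*(I) = 11/4 is trivial since (I \ Q) is a subset of I. Therefore m*(I \ Q) = 11/4.

11/4


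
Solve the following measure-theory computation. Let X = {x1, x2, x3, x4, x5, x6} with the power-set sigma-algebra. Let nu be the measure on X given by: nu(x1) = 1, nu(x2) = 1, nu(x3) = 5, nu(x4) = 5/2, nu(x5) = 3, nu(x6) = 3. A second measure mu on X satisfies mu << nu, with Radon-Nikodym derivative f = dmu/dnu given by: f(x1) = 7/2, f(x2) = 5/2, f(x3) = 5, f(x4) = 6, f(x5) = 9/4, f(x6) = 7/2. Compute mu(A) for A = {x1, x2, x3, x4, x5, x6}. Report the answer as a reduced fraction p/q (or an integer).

By the defining property of the Radon-Nikodym derivative, for every measurable set A,
  mu(A) = integral_A f dnu.
Since nu is a discrete measure concentrated on the atoms of X, the integral over A reduces to the sum
  mu(A) = sum_{x in A} f(x) * nu({x}).
Computing each term:
  x1: f(x1) * nu(x1) = 7/2 * 1 = 7/2.
  x2: f(x2) * nu(x2) = 5/2 * 1 = 5/2.
  x3: f(x3) * nu(x3) = 5 * 5 = 25.
  x4: f(x4) * nu(x4) = 6 * 5/2 = 15.
  x5: f(x5) * nu(x5) = 9/4 * 3 = 27/4.
  x6: f(x6) * nu(x6) = 7/2 * 3 = 21/2.
Summing: mu(A) = 7/2 + 5/2 + 25 + 15 + 27/4 + 21/2 = 253/4.

253/4


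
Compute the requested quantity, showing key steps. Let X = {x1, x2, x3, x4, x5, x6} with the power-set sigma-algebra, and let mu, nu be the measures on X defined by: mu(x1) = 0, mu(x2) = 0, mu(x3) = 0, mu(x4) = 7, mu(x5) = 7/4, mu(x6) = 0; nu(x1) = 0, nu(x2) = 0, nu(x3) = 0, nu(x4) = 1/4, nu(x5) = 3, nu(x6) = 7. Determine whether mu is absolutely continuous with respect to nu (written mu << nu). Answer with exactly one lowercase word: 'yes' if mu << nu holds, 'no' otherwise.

mu << nu means: every nu-null measurable set is also mu-null; equivalently, for every atom x, if nu({x}) = 0 then mu({x}) = 0.
Checking each atom:
  x1: nu = 0, mu = 0 -> consistent with mu << nu.
  x2: nu = 0, mu = 0 -> consistent with mu << nu.
  x3: nu = 0, mu = 0 -> consistent with mu << nu.
  x4: nu = 1/4 > 0 -> no constraint.
  x5: nu = 3 > 0 -> no constraint.
  x6: nu = 7 > 0 -> no constraint.
No atom violates the condition. Therefore mu << nu.

yes


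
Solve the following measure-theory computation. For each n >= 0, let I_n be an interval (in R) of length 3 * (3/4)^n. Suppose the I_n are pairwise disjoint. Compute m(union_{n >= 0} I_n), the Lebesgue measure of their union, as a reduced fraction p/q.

By countable additivity of the Lebesgue measure on pairwise disjoint measurable sets,
  m(union_{n >= 0} I_n) = sum_{n >= 0} m(I_n) = sum_{n >= 0} a * r^n,
  with a = 3 and r = 3/4.
Since 0 < r = 3/4 < 1, the geometric series converges:
  sum_{n >= 0} a * r^n = a / (1 - r).
  = 3 / (1 - 3/4)
  = 3 / (1/4)
  = 12.

12
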